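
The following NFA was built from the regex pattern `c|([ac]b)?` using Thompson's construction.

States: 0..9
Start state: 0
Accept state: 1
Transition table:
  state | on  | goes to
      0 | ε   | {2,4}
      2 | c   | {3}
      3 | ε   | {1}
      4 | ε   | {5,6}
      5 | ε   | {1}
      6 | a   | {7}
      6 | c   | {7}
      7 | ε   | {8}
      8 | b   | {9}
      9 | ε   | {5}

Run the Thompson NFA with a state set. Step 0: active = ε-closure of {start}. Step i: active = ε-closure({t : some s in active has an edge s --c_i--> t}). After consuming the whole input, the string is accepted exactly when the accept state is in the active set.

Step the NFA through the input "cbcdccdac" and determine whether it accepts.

S₀ = ε-closure({0}) = {0,1,2,4,5,6}
'c' @ 1: {1,3,7,8}  [accepting]
'b' @ 2: {1,5,9}  [accepting]
'c' @ 3: {}  — state set empty
rest 'dccdac' ignored (set empty)
end set {} — state 1 not in

Answer: REJECT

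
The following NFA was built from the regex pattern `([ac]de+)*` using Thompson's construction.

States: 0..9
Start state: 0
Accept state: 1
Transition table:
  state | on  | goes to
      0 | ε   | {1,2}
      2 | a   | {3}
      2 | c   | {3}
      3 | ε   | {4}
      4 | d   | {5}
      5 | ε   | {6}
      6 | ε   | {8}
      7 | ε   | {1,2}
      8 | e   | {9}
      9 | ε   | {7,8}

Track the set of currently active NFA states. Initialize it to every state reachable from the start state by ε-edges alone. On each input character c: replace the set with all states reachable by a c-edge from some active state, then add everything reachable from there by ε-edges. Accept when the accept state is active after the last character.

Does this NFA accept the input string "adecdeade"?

Answer: ACCEPT

Steps:
initial (ε-close {0}): {0,1,2}
'a' @ 1: {3,4}
'd' @ 2: {5,6,8}
'e' @ 3: {1,2,7,8,9}  [accepting]
'c' @ 4: {3,4}
'd' @ 5: {5,6,8}
'e' @ 6: {1,2,7,8,9}  [accepting]
'a' @ 7: {3,4}
'd' @ 8: {5,6,8}
'e' @ 9: {1,2,7,8,9}  [accepting]
final: {1,2,7,8,9}; accept 1 in set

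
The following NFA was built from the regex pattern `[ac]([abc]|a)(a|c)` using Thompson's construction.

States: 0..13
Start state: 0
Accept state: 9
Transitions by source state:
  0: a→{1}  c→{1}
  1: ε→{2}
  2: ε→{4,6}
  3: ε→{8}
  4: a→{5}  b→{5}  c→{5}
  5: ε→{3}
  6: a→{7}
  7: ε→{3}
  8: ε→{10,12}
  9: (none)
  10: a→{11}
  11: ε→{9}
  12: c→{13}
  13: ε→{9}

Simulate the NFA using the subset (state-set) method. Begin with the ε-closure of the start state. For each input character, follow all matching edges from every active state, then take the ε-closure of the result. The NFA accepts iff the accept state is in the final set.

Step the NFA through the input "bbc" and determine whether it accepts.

S₀ = ε-closure({0}) = {0}
'b' @ 1: {}  — dead — no transitions
rest 'bc' ignored (set empty)
end set {} — state 9 not in

Answer: REJECT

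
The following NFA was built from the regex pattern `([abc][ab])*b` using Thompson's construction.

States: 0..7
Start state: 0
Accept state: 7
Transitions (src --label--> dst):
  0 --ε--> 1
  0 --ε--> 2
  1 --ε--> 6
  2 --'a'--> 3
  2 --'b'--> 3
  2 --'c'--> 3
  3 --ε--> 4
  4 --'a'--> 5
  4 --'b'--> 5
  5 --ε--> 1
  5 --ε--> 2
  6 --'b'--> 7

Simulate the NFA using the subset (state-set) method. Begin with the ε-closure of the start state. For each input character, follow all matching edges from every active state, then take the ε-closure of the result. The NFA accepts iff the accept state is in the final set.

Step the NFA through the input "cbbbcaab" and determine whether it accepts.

Answer: REJECT

Steps:
start: ε-closure({0}) = {0,1,2,6}
'c' @ 1: {3,4}
'b' @ 2: {1,2,5,6}
'b' @ 3: {3,4,7}  ✓accept
'b' @ 4: {1,2,5,6}
'c' @ 5: {3,4}
'a' @ 6: {1,2,5,6}
'a' @ 7: {3,4}
'b' @ 8: {1,2,5,6}
after full input: {1,2,5,6}  (accept=7 not in)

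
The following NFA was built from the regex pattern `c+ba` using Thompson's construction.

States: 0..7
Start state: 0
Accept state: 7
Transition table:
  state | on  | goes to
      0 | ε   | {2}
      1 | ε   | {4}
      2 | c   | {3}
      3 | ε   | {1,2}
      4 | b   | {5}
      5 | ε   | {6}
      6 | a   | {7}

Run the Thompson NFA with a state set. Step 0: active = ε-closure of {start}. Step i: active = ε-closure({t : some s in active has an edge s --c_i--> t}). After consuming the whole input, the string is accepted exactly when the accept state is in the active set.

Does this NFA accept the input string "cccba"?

initial (ε-close {0}): {0,2}
'c' @ 1: {1,2,3,4}
'c' @ 2: {1,2,3,4}
'c' @ 3: {1,2,3,4}
'b' @ 4: {5,6}
'a' @ 5: {7}  [accepting]
final: {7}; accept 7 in set

Answer: ACCEPT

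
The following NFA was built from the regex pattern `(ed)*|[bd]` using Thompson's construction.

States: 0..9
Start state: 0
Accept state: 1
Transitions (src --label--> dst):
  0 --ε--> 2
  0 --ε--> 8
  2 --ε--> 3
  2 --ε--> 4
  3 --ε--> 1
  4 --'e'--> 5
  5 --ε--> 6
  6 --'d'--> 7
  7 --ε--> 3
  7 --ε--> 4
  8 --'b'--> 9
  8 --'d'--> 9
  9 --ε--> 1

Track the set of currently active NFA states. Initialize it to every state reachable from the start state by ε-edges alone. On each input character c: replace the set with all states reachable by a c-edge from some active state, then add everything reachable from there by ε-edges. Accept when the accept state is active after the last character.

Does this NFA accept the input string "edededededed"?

start: ε-closure({0}) = {0,1,2,3,4,8}
'e' @ 1: {5,6}
'd' @ 2: {1,3,4,7}  (accept∈set)
'e' @ 3: {5,6}
'd' @ 4: {1,3,4,7}  (accept∈set)
'e' @ 5: {5,6}
'd' @ 6: {1,3,4,7}  (accept∈set)
'e' @ 7: {5,6}
'd' @ 8: {1,3,4,7}  (accept∈set)
'e' @ 9: {5,6}
'd' @ 10: {1,3,4,7}  (accept∈set)
'e' @ 11: {5,6}
'd' @ 12: {1,3,4,7}  (accept∈set)
final: {1,3,4,7}; accept 1 in set

Answer: ACCEPT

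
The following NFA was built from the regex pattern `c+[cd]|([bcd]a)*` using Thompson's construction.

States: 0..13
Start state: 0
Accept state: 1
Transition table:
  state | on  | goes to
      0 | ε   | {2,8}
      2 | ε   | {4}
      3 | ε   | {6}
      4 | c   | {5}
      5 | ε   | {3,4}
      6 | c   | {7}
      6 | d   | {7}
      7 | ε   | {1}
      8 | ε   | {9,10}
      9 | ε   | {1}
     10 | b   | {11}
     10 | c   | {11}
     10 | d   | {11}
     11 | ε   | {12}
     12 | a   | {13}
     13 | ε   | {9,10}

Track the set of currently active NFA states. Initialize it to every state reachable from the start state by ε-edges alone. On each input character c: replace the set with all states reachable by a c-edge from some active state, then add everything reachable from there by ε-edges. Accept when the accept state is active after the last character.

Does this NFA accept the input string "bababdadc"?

Answer: REJECT

Trace:
start: ε-closure({0}) = {0,1,2,4,8,9,10}
'b' @ 1: {11,12}
'a' @ 2: {1,9,10,13}  [accepting]
'b' @ 3: {11,12}
'a' @ 4: {1,9,10,13}  [accepting]
'b' @ 5: {11,12}
'd' @ 6: {}  — dead — no transitions
rest 'adc' ignored (set empty)
after full input: {}  (accept=1 not in)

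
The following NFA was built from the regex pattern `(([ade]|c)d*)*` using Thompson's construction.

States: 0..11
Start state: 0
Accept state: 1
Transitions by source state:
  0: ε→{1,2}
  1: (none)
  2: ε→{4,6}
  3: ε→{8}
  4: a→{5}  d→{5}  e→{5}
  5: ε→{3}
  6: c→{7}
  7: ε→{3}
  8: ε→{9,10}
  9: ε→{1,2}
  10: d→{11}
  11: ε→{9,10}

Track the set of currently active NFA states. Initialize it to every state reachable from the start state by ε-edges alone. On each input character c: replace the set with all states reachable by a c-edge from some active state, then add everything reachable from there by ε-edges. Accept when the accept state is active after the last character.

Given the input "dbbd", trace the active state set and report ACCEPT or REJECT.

Answer: REJECT

Steps:
initial (ε-close {0}): {0,1,2,4,6}
'd' @ 1: {1,2,3,4,5,6,8,9,10}  [accepting]
'b' @ 2: {}  — state set empty
rest 'bd' ignored (set empty)
final: {}; accept 1 not in set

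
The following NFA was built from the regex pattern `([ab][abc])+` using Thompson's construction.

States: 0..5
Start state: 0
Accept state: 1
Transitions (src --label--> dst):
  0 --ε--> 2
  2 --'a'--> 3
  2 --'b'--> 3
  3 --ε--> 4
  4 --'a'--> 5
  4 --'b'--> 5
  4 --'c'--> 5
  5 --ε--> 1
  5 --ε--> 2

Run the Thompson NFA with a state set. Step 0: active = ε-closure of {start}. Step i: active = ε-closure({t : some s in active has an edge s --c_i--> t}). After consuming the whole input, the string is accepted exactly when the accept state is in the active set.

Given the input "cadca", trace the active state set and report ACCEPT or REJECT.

Answer: REJECT

Steps:
start: ε-closure({0}) = {0,2}
'c' @ 1: {}  — no active states
rest 'adca' ignored (set empty)
final: {}; accept 1 not in set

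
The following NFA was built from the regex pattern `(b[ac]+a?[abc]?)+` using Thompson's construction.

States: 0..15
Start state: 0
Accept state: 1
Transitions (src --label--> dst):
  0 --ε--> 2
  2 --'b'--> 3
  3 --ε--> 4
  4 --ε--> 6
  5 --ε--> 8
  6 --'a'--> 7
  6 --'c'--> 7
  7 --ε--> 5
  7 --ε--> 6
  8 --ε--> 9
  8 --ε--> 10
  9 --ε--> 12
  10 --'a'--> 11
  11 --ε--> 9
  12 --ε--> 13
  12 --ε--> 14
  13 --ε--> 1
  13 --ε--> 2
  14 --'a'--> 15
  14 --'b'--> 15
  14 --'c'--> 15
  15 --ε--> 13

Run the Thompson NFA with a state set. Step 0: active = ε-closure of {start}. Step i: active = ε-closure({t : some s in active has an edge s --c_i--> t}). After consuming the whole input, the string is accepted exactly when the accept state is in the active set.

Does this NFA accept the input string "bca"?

Answer: ACCEPT

Trace:
start: ε-closure({0}) = {0,2}
'b' @ 1: {3,4,6}
'c' @ 2: {1,2,5,6,7,8,9,10,12,13,14}  [accepting]
'a' @ 3: {1,2,5,6,7,8,9,10,11,12,13,14,15}  [accepting]
final: {1,2,5,6,7,8,9,10,11,12,13,14,15}; accept 1 in set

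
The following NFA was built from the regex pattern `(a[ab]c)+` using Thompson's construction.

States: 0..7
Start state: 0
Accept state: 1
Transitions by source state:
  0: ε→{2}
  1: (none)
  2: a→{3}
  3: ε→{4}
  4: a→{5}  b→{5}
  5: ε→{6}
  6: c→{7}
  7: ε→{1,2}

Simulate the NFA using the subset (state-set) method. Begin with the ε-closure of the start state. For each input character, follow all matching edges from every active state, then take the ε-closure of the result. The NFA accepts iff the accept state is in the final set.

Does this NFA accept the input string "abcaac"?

Answer: ACCEPT

Trace:
start: ε-closure({0}) = {0,2}
'a' @ 1: {3,4}
'b' @ 2: {5,6}
'c' @ 3: {1,2,7}  ✓accept
'a' @ 4: {3,4}
'a' @ 5: {5,6}
'c' @ 6: {1,2,7}  ✓accept
after full input: {1,2,7}  (accept=1 in)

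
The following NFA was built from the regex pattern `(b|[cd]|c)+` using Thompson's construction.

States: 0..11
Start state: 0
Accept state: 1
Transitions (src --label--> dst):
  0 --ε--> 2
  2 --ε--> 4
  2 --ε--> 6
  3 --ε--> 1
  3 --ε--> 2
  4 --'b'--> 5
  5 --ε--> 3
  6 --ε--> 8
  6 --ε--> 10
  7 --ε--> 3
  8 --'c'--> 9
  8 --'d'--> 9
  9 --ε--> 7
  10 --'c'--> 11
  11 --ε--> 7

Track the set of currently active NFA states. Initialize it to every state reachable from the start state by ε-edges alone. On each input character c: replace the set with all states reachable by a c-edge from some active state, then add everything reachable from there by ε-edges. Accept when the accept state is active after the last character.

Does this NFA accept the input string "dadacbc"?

Answer: REJECT

Trace:
S₀ = ε-closure({0}) = {0,2,4,6,8,10}
'd' @ 1: {1,2,3,4,6,7,8,9,10}  [accepting]
'a' @ 2: {}  — state set empty
rest 'dacbc' ignored (set empty)
after full input: {}  (accept=1 not in)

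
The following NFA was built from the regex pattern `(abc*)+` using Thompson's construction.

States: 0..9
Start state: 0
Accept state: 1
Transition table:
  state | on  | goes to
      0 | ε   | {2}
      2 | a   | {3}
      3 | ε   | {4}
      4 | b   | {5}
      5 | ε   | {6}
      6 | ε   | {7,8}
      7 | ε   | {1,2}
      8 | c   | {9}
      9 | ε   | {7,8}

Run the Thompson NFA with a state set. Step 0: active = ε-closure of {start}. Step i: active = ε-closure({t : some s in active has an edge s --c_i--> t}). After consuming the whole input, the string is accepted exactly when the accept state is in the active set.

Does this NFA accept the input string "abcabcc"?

S₀ = ε-closure({0}) = {0,2}
'a' @ 1: {3,4}
'b' @ 2: {1,2,5,6,7,8}  [accepting]
'c' @ 3: {1,2,7,8,9}  [accepting]
'a' @ 4: {3,4}
'b' @ 5: {1,2,5,6,7,8}  [accepting]
'c' @ 6: {1,2,7,8,9}  [accepting]
'c' @ 7: {1,2,7,8,9}  [accepting]
final: {1,2,7,8,9}; accept 1 in set

Answer: ACCEPT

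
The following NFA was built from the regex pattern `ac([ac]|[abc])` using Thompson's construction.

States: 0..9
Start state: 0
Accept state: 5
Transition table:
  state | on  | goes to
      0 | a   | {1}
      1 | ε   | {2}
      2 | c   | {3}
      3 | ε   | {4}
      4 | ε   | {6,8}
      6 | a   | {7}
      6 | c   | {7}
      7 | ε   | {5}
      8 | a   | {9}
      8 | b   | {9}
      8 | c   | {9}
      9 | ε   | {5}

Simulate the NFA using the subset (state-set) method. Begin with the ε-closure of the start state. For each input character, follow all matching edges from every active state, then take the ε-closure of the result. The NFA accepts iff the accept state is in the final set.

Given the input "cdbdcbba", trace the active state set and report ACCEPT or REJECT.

S₀ = ε-closure({0}) = {0}
'c' @ 1: {}  — state set empty
rest 'dbdcbba' ignored (set empty)
end set {} — state 5 not in

Answer: REJECT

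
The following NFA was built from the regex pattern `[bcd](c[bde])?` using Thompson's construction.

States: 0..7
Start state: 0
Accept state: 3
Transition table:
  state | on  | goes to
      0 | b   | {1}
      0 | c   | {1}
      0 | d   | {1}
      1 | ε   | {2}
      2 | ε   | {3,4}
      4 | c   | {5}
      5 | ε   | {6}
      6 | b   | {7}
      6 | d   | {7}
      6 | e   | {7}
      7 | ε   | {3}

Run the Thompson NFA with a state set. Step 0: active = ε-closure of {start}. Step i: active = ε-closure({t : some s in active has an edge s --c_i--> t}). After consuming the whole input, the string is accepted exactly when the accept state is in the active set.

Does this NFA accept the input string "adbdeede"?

S₀ = ε-closure({0}) = {0}
'a' @ 1: {}  — no active states
rest 'dbdeede' ignored (set empty)
final: {}; accept 3 not in set

Answer: REJECT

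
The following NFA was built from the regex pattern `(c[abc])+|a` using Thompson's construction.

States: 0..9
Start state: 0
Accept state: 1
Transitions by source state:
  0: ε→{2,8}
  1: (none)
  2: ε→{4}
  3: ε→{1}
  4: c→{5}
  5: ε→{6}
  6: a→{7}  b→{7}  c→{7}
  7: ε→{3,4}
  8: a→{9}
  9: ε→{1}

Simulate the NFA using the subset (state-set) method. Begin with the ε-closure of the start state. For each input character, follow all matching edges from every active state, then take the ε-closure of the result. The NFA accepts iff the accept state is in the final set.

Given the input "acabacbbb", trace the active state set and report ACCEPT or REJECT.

start: ε-closure({0}) = {0,2,4,8}
'a' @ 1: {1,9}  ✓accept
'c' @ 2: {}  — dead — no transitions
rest 'abacbbb' ignored (set empty)
after full input: {}  (accept=1 not in)

Answer: REJECT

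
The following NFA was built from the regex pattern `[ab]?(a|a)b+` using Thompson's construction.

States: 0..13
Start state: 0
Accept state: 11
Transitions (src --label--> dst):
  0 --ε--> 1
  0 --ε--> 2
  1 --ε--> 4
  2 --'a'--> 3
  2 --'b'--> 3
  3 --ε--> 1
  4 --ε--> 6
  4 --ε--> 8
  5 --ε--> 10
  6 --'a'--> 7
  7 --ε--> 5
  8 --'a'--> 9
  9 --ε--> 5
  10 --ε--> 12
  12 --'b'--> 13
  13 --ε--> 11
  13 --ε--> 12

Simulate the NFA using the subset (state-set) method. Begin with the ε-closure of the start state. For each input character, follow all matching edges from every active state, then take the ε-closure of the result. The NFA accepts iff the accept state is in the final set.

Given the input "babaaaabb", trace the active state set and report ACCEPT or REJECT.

start: ε-closure({0}) = {0,1,2,4,6,8}
'b' @ 1: {1,3,4,6,8}
'a' @ 2: {5,7,9,10,12}
'b' @ 3: {11,12,13}  (accept∈set)
'a' @ 4: {}  — dead — no transitions
rest 'aaabb' ignored (set empty)
after full input: {}  (accept=11 not in)

Answer: REJECT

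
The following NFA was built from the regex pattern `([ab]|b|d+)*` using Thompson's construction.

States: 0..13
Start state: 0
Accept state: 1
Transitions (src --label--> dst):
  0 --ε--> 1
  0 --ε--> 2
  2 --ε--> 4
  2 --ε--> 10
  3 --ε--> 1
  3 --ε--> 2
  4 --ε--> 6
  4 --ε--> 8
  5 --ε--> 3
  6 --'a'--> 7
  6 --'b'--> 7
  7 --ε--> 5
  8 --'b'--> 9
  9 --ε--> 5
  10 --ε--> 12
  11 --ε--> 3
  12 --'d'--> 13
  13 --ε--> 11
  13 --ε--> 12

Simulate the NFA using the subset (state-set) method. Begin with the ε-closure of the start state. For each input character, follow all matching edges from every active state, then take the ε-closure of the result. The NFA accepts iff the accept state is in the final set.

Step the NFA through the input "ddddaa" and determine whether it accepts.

Answer: ACCEPT

Trace:
initial (ε-close {0}): {0,1,2,4,6,8,10,12}
'd' @ 1: {1,2,3,4,6,8,10,11,12,13}  [accepting]
'd' @ 2: {1,2,3,4,6,8,10,11,12,13}  [accepting]
'd' @ 3: {1,2,3,4,6,8,10,11,12,13}  [accepting]
'd' @ 4: {1,2,3,4,6,8,10,11,12,13}  [accepting]
'a' @ 5: {1,2,3,4,5,6,7,8,10,12}  [accepting]
'a' @ 6: {1,2,3,4,5,6,7,8,10,12}  [accepting]
final: {1,2,3,4,5,6,7,8,10,12}; accept 1 in set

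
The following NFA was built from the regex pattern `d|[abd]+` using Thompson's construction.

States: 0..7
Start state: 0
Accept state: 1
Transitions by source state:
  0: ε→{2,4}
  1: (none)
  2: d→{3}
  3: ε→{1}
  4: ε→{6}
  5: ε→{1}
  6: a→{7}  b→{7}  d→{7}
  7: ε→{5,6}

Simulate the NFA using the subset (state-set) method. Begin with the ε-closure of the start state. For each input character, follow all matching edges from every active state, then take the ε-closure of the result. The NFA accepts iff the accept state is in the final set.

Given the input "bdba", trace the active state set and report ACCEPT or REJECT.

start: ε-closure({0}) = {0,2,4,6}
'b' @ 1: {1,5,6,7}  (accept∈set)
'd' @ 2: {1,5,6,7}  (accept∈set)
'b' @ 3: {1,5,6,7}  (accept∈set)
'a' @ 4: {1,5,6,7}  (accept∈set)
after full input: {1,5,6,7}  (accept=1 in)

Answer: ACCEPT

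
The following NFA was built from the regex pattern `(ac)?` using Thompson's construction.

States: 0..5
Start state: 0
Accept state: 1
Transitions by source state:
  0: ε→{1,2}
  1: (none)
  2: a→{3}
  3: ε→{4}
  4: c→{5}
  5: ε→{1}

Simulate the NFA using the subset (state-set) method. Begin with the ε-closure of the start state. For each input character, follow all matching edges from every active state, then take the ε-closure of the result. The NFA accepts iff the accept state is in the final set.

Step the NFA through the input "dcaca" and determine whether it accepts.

S₀ = ε-closure({0}) = {0,1,2}
'd' @ 1: {}  — dead — no transitions
rest 'caca' ignored (set empty)
end set {} — state 1 not in

Answer: REJECT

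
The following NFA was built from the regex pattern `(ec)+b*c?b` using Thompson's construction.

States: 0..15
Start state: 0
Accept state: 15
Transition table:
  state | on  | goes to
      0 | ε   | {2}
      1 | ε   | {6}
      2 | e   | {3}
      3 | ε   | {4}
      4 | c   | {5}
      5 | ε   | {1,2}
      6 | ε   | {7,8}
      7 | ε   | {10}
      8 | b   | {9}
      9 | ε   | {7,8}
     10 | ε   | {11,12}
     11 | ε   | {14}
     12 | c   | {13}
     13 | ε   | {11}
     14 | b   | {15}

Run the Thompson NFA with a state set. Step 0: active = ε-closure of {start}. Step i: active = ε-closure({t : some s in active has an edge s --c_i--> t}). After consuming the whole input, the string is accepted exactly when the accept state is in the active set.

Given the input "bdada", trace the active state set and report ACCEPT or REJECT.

start: ε-closure({0}) = {0,2}
'b' @ 1: {}  — state set empty
rest 'dada' ignored (set empty)
after full input: {}  (accept=15 not in)

Answer: REJECT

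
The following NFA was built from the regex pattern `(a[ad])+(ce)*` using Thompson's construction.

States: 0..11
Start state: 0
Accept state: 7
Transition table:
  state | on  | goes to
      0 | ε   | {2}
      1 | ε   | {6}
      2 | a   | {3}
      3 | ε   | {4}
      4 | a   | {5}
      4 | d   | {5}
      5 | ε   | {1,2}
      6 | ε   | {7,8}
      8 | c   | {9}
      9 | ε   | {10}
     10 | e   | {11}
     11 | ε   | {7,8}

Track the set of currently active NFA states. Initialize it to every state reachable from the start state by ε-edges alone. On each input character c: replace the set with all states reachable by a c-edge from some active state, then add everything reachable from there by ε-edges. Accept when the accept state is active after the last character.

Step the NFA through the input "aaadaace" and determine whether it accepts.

start: ε-closure({0}) = {0,2}
'a' @ 1: {3,4}
'a' @ 2: {1,2,5,6,7,8}  ✓accept
'a' @ 3: {3,4}
'd' @ 4: {1,2,5,6,7,8}  ✓accept
'a' @ 5: {3,4}
'a' @ 6: {1,2,5,6,7,8}  ✓accept
'c' @ 7: {9,10}
'e' @ 8: {7,8,11}  ✓accept
end set {7,8,11} — state 7 in

Answer: ACCEPT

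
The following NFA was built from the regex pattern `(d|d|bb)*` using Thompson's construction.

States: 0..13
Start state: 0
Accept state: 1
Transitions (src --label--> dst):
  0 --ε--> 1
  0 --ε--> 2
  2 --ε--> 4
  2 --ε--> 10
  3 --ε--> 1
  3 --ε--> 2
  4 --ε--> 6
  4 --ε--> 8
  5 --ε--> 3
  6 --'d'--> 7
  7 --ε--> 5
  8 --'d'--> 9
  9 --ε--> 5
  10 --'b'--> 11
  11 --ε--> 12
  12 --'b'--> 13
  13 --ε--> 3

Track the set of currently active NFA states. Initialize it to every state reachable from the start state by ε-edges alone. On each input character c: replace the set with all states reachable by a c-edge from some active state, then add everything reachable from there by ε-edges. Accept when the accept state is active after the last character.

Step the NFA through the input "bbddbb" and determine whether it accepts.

Answer: ACCEPT

Derivation:
start: ε-closure({0}) = {0,1,2,4,6,8,10}
'b' @ 1: {11,12}
'b' @ 2: {1,2,3,4,6,8,10,13}  ✓accept
'd' @ 3: {1,2,3,4,5,6,7,8,9,10}  ✓accept
'd' @ 4: {1,2,3,4,5,6,7,8,9,10}  ✓accept
'b' @ 5: {11,12}
'b' @ 6: {1,2,3,4,6,8,10,13}  ✓accept
after full input: {1,2,3,4,6,8,10,13}  (accept=1 in)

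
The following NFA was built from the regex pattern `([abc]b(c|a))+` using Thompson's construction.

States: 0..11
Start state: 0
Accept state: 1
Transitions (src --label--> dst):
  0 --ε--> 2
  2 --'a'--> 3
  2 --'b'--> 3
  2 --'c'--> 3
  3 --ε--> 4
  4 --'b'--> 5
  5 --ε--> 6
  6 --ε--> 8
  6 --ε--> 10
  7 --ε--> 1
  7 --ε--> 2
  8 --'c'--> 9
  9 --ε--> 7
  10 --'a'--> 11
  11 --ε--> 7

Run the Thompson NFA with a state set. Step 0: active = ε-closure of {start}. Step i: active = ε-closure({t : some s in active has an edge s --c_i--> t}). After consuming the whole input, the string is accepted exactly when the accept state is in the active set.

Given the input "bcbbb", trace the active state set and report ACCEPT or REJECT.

Answer: REJECT

Derivation:
initial (ε-close {0}): {0,2}
'b' @ 1: {3,4}
'c' @ 2: {}  — state set empty
rest 'bbb' ignored (set empty)
final: {}; accept 1 not in set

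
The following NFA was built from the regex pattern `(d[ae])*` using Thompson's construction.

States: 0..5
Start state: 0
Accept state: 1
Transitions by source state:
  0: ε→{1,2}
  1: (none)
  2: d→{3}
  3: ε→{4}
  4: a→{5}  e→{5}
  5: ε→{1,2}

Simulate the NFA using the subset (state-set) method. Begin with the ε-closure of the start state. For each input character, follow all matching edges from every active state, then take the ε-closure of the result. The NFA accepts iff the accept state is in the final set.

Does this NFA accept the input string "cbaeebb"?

Answer: REJECT

Derivation:
initial (ε-close {0}): {0,1,2}
'c' @ 1: {}  — state set empty
rest 'baeebb' ignored (set empty)
end set {} — state 1 not in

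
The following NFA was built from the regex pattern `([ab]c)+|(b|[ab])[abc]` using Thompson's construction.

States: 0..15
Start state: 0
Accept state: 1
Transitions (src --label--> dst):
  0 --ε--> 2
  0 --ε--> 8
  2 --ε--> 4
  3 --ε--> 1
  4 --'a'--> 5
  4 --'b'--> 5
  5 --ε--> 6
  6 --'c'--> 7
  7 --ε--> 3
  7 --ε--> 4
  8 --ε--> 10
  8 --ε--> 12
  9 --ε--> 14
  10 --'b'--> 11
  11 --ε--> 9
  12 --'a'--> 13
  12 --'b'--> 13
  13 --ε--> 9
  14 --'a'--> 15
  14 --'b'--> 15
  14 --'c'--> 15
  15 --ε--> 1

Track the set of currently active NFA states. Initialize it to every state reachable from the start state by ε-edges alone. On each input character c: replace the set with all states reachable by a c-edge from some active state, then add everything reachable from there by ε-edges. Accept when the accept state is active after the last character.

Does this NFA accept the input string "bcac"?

start: ε-closure({0}) = {0,2,4,8,10,12}
'b' @ 1: {5,6,9,11,13,14}
'c' @ 2: {1,3,4,7,15}  [accepting]
'a' @ 3: {5,6}
'c' @ 4: {1,3,4,7}  [accepting]
after full input: {1,3,4,7}  (accept=1 in)

Answer: ACCEPT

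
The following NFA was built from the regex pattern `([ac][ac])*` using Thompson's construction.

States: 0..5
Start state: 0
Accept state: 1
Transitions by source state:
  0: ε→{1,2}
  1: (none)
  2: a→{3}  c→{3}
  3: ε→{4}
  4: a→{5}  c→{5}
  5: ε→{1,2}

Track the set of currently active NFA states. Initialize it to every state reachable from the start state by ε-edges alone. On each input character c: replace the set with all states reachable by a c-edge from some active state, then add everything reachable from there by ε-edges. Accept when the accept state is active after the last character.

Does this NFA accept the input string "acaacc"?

initial (ε-close {0}): {0,1,2}
'a' @ 1: {3,4}
'c' @ 2: {1,2,5}  ✓accept
'a' @ 3: {3,4}
'a' @ 4: {1,2,5}  ✓accept
'c' @ 5: {3,4}
'c' @ 6: {1,2,5}  ✓accept
end set {1,2,5} — state 1 in

Answer: ACCEPT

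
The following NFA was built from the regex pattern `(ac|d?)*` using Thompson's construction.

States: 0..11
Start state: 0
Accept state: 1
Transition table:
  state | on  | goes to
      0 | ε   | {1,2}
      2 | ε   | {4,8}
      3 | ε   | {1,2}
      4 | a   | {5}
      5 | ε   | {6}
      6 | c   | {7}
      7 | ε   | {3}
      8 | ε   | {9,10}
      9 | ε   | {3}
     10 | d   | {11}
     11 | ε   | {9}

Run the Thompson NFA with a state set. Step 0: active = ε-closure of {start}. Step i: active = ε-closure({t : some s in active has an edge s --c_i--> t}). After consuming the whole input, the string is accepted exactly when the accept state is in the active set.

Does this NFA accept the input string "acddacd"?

Answer: ACCEPT

Derivation:
S₀ = ε-closure({0}) = {0,1,2,3,4,8,9,10}
'a' @ 1: {5,6}
'c' @ 2: {1,2,3,4,7,8,9,10}  [accepting]
'd' @ 3: {1,2,3,4,8,9,10,11}  [accepting]
'd' @ 4: {1,2,3,4,8,9,10,11}  [accepting]
'a' @ 5: {5,6}
'c' @ 6: {1,2,3,4,7,8,9,10}  [accepting]
'd' @ 7: {1,2,3,4,8,9,10,11}  [accepting]
final: {1,2,3,4,8,9,10,11}; accept 1 in set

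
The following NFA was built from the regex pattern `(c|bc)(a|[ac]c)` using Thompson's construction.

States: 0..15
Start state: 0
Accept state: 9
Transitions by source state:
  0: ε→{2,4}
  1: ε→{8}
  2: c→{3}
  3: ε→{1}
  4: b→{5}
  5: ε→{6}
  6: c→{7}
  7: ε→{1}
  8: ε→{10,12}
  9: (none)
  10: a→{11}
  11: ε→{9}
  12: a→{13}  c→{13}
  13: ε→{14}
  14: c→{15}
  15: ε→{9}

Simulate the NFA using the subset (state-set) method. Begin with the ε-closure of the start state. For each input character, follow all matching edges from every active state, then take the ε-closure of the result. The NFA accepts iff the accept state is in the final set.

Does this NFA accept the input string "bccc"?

Answer: ACCEPT

Trace:
initial (ε-close {0}): {0,2,4}
'b' @ 1: {5,6}
'c' @ 2: {1,7,8,10,12}
'c' @ 3: {13,14}
'c' @ 4: {9,15}  ✓accept
end set {9,15} — state 9 in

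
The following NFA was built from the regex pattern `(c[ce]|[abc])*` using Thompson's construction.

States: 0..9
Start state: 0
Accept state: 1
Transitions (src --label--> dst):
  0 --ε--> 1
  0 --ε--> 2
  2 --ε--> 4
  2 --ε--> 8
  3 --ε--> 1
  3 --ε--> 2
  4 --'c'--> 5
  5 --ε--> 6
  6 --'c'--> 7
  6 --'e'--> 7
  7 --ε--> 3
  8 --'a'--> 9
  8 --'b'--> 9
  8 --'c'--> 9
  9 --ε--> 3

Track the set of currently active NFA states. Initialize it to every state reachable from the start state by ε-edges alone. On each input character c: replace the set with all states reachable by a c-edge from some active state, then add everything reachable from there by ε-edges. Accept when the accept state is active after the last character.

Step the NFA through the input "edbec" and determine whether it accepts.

Answer: REJECT

Trace:
S₀ = ε-closure({0}) = {0,1,2,4,8}
'e' @ 1: {}  — dead — no transitions
rest 'dbec' ignored (set empty)
final: {}; accept 1 not in set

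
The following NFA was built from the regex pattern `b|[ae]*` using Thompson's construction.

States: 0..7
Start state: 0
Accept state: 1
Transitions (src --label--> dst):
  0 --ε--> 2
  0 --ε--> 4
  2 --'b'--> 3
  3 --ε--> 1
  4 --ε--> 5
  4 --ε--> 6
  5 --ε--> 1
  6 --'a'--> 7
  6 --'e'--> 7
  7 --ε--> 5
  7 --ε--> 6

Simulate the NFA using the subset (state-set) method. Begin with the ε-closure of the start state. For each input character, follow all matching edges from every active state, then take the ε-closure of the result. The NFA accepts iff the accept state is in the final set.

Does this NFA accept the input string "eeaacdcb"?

Answer: REJECT

Steps:
S₀ = ε-closure({0}) = {0,1,2,4,5,6}
'e' @ 1: {1,5,6,7}  [accepting]
'e' @ 2: {1,5,6,7}  [accepting]
'a' @ 3: {1,5,6,7}  [accepting]
'a' @ 4: {1,5,6,7}  [accepting]
'c' @ 5: {}  — dead — no transitions
rest 'dcb' ignored (set empty)
final: {}; accept 1 not in set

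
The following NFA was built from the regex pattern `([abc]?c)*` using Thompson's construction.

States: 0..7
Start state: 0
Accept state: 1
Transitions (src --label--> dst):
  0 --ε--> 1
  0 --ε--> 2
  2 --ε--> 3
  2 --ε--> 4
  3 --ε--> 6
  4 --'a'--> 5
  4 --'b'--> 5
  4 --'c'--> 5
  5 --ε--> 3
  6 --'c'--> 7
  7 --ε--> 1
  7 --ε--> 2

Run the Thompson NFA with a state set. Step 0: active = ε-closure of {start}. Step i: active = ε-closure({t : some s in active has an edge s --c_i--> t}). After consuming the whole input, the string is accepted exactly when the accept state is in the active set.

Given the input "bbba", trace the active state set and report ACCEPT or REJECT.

Answer: REJECT

Derivation:
start: ε-closure({0}) = {0,1,2,3,4,6}
'b' @ 1: {3,5,6}
'b' @ 2: {}  — dead — no transitions
rest 'ba' ignored (set empty)
final: {}; accept 1 not in set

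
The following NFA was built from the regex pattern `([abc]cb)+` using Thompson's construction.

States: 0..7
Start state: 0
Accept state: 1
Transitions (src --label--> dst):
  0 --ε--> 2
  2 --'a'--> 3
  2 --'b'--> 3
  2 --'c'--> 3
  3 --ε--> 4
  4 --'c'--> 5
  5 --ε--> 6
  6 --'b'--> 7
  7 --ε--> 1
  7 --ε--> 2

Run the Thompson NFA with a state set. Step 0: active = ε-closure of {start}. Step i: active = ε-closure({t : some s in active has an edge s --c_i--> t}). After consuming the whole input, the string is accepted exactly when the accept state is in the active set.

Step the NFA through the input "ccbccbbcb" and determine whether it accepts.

initial (ε-close {0}): {0,2}
'c' @ 1: {3,4}
'c' @ 2: {5,6}
'b' @ 3: {1,2,7}  ✓accept
'c' @ 4: {3,4}
'c' @ 5: {5,6}
'b' @ 6: {1,2,7}  ✓accept
'b' @ 7: {3,4}
'c' @ 8: {5,6}
'b' @ 9: {1,2,7}  ✓accept
end set {1,2,7} — state 1 in

Answer: ACCEPT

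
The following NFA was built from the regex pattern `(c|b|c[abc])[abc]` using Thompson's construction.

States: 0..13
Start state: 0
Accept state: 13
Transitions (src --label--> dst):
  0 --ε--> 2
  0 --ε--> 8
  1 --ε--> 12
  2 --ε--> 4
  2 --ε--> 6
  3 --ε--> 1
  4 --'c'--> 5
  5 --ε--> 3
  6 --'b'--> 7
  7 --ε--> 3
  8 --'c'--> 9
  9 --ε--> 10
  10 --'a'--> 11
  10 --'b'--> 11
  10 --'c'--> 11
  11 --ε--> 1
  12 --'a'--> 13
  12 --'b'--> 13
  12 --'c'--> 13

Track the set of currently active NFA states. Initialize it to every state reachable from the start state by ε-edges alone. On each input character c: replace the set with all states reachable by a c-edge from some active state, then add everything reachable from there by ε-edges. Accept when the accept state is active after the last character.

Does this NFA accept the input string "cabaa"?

Answer: REJECT

Trace:
start: ε-closure({0}) = {0,2,4,6,8}
'c' @ 1: {1,3,5,9,10,12}
'a' @ 2: {1,11,12,13}  ✓accept
'b' @ 3: {13}  ✓accept
'a' @ 4: {}  — state set empty
rest 'a' ignored (set empty)
final: {}; accept 13 not in set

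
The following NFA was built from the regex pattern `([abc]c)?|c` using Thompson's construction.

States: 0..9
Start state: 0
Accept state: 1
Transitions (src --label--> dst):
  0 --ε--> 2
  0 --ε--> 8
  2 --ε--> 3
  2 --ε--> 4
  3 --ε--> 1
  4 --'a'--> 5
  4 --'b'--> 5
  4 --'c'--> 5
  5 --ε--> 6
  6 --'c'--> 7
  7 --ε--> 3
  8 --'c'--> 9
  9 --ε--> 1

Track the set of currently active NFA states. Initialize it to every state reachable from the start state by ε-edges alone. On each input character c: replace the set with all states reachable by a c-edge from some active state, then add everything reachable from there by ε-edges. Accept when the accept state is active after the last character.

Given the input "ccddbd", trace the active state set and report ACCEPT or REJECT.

initial (ε-close {0}): {0,1,2,3,4,8}
'c' @ 1: {1,5,6,9}  [accepting]
'c' @ 2: {1,3,7}  [accepting]
'd' @ 3: {}  — state set empty
rest 'dbd' ignored (set empty)
end set {} — state 1 not in

Answer: REJECT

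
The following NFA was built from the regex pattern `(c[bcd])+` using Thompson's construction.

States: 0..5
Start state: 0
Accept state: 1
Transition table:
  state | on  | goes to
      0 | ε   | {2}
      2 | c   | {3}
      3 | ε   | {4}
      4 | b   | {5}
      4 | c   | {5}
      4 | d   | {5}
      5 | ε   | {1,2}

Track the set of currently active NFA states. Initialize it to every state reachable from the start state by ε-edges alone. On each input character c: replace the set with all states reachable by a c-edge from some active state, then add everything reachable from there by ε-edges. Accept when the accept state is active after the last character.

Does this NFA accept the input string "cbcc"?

S₀ = ε-closure({0}) = {0,2}
'c' @ 1: {3,4}
'b' @ 2: {1,2,5}  [accepting]
'c' @ 3: {3,4}
'c' @ 4: {1,2,5}  [accepting]
end set {1,2,5} — state 1 in

Answer: ACCEPT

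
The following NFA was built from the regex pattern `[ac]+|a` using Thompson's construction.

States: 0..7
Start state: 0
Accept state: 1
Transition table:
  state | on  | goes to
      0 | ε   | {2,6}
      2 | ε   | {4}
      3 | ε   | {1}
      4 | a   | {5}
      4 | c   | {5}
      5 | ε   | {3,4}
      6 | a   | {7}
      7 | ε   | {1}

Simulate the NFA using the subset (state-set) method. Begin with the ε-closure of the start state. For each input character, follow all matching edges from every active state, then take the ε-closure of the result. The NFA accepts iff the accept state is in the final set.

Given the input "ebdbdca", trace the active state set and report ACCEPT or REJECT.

Answer: REJECT

Trace:
start: ε-closure({0}) = {0,2,4,6}
'e' @ 1: {}  — state set empty
rest 'bdbdca' ignored (set empty)
end set {} — state 1 not in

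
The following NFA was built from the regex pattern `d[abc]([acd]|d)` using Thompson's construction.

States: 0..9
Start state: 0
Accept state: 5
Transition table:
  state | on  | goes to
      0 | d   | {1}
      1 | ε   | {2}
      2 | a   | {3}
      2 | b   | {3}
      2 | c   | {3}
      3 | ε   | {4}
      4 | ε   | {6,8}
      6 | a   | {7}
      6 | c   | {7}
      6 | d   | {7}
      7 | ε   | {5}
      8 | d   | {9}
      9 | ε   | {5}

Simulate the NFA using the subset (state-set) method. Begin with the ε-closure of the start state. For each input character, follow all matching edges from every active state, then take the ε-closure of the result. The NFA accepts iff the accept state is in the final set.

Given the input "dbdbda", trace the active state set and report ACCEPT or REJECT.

initial (ε-close {0}): {0}
'd' @ 1: {1,2}
'b' @ 2: {3,4,6,8}
'd' @ 3: {5,7,9}  ✓accept
'b' @ 4: {}  — dead — no transitions
rest 'da' ignored (set empty)
after full input: {}  (accept=5 not in)

Answer: REJECT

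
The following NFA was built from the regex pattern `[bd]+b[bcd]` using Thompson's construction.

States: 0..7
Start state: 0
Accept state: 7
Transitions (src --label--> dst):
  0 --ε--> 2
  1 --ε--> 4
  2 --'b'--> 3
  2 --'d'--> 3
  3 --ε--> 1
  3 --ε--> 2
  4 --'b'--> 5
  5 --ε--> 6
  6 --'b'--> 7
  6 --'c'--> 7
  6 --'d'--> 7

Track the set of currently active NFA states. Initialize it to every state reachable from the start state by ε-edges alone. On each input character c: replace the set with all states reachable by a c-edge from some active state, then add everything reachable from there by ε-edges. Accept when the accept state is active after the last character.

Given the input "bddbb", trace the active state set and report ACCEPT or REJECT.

Answer: ACCEPT

Derivation:
initial (ε-close {0}): {0,2}
'b' @ 1: {1,2,3,4}
'd' @ 2: {1,2,3,4}
'd' @ 3: {1,2,3,4}
'b' @ 4: {1,2,3,4,5,6}
'b' @ 5: {1,2,3,4,5,6,7}  [accepting]
end set {1,2,3,4,5,6,7} — state 7 in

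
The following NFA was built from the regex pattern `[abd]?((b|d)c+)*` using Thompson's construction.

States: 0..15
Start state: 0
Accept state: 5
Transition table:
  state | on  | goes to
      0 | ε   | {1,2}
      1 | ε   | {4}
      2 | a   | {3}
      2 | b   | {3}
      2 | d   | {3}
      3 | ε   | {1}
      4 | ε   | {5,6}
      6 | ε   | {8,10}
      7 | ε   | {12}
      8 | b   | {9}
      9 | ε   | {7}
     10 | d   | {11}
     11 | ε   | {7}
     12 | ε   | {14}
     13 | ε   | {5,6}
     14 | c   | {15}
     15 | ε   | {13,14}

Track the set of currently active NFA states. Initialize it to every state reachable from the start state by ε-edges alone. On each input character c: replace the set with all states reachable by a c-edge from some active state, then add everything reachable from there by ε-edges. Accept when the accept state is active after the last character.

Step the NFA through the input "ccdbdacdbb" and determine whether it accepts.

Answer: REJECT

Derivation:
initial (ε-close {0}): {0,1,2,4,5,6,8,10}
'c' @ 1: {}  — dead — no transitions
rest 'cdbdacdbb' ignored (set empty)
end set {} — state 5 not in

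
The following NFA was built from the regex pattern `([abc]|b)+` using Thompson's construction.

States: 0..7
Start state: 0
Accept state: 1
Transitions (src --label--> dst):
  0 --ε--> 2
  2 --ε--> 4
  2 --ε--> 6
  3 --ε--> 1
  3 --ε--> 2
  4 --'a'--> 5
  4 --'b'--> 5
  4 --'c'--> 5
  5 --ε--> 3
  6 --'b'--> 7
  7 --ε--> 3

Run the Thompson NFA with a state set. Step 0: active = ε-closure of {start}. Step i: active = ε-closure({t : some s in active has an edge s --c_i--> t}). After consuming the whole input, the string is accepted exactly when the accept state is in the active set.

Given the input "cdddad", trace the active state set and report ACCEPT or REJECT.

Answer: REJECT

Derivation:
start: ε-closure({0}) = {0,2,4,6}
'c' @ 1: {1,2,3,4,5,6}  (accept∈set)
'd' @ 2: {}  — dead — no transitions
rest 'ddad' ignored (set empty)
end set {} — state 1 not in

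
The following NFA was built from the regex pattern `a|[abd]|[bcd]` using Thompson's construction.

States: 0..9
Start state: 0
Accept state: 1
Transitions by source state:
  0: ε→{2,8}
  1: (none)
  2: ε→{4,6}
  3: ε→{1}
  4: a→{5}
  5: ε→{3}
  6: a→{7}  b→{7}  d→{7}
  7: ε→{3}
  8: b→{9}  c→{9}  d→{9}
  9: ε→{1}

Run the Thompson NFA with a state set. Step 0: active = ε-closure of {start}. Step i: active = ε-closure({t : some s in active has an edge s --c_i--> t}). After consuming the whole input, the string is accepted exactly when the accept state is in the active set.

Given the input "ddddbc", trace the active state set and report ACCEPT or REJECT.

Answer: REJECT

Derivation:
start: ε-closure({0}) = {0,2,4,6,8}
'd' @ 1: {1,3,7,9}  [accepting]
'd' @ 2: {}  — state set empty
rest 'ddbc' ignored (set empty)
final: {}; accept 1 not in set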